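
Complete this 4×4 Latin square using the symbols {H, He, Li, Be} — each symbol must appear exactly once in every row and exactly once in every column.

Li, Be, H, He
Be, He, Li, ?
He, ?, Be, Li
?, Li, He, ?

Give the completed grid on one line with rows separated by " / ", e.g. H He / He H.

Li Be H He / Be He Li H / He H Be Li / H Li He Be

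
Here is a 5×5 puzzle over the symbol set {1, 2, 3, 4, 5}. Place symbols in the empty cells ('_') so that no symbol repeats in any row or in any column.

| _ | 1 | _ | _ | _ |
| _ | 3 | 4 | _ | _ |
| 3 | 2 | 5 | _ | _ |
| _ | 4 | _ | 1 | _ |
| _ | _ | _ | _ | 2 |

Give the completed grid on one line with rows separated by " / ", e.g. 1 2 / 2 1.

2 1 3 5 4 / 1 3 4 2 5 / 3 2 5 4 1 / 5 4 2 1 3 / 4 5 1 3 2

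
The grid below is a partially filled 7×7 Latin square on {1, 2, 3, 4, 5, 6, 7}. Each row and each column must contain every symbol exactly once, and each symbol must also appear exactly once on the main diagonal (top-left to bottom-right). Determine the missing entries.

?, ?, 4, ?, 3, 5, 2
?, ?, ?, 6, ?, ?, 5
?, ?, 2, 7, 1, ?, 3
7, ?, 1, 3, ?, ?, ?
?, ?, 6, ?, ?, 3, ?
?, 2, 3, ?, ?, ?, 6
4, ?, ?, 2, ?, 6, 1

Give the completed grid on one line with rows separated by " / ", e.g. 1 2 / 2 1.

(r1,c1) = 6
(r1,c4) = 1
(r2,c3) = 7
(r3,c1) = 5
(r3,c6) = 4
(r4,c6) = 2
(r4,c7) = 4
(r5,c7) = 7
(r6,c1) = 1
(r6,c6) = 7
(r7,c3) = 5
(r7,c5) = 7
(r1,c2) = 7
(r2,c2) = 4
(r2,c5) = 2
(r2,c6) = 1
(r3,c2) = 6
(r4,c2) = 5
(r4,c5) = 6
(r5,c1) = 2
(r5,c2) = 1
(r5,c5) = 5
(r6,c5) = 4
(r7,c2) = 3
(r2,c1) = 3
(r5,c4) = 4
(r6,c4) = 5

6 7 4 1 3 5 2 / 3 4 7 6 2 1 5 / 5 6 2 7 1 4 3 / 7 5 1 3 6 2 4 / 2 1 6 4 5 3 7 / 1 2 3 5 4 7 6 / 4 3 5 2 7 6 1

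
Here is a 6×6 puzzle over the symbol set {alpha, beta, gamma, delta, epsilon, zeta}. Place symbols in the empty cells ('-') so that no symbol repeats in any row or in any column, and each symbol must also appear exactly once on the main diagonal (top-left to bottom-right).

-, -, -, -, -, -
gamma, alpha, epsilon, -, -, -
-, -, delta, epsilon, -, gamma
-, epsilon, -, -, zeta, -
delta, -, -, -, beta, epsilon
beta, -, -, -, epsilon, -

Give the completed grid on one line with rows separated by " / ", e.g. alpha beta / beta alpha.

epsilon delta zeta beta gamma alpha / gamma alpha epsilon zeta delta beta / zeta beta delta epsilon alpha gamma / alpha epsilon beta gamma zeta delta / delta zeta gamma alpha beta epsilon / beta gamma alpha delta epsilon zeta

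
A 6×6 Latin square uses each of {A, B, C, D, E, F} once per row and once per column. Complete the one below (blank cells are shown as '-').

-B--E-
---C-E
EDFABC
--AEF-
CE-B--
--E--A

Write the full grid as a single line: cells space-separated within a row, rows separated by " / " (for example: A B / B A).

(r4,c2): row 4 has {A,E,F}; column 2 has {B,D,E}, so it must be C.
(r5,c3): row 5 has {B,C,E}; column 3 has {A,E,F}, so it must be D.
(r5,c5): row 5 has {B,C,D,E}; column 5 has {B,E,F}, so it must be A.
(r5,c6): row 5 has {A,B,C,D,E}; column 6 has {A,C,E}, so it must be F.
(r6,c2): row 6 has {A,E}; column 2 has {B,C,D,E}, so it must be F.
(r6,c4): row 6 has {A,E,F}; column 4 has {A,B,C,E}, so it must be D.
(r6,c5): row 6 has {A,D,E,F}; column 5 has {A,B,E,F}, so it must be C.
(r1,c3): row 1 has {B,E}; column 3 has {A,D,E,F}, so it must be C.
(r1,c4): row 1 has {B,C,E}; column 4 has {A,B,C,D,E}, so it must be F.
(r1,c6): row 1 has {B,C,E,F}; column 6 has {A,C,E,F}, so it must be D.
(r2,c2): row 2 has {C,E}; column 2 has {B,C,D,E,F}, so it must be A.
(r2,c3): row 2 has {A,C,E}; column 3 has {A,C,D,E,F}, so it must be B.
(r2,c5): row 2 has {A,B,C,E}; column 5 has {A,B,C,E,F}, so it must be D.
(r4,c6): row 4 has {A,C,E,F}; column 6 has {A,C,D,E,F}, so it must be B.
(r6,c1): row 6 has {A,C,D,E,F}; column 1 has {C,E}, so it must be B.
(r1,c1): row 1 has {B,C,D,E,F}; column 1 has {B,C,E}, so it must be A.
(r2,c1): row 2 has {A,B,C,D,E}; column 1 has {A,B,C,E}, so it must be F.
(r4,c1): row 4 has {A,B,C,E,F}; column 1 has {A,B,C,E,F}, so it must be D.

A B C F E D / F A B C D E / E D F A B C / D C A E F B / C E D B A F / B F E D C A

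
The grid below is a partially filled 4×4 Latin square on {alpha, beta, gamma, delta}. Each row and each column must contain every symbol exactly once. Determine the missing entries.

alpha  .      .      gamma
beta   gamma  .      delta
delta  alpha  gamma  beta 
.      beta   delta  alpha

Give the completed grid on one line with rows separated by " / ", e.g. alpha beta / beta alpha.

alpha delta beta gamma / beta gamma alpha delta / delta alpha gamma beta / gamma beta delta alpha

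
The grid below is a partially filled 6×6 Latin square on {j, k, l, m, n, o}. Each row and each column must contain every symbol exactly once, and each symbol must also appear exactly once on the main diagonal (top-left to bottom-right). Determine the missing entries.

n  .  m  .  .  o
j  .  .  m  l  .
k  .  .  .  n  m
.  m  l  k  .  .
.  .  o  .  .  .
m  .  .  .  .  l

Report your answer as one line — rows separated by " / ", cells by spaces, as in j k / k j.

(r2,c2) = o
(r3,c3) = j
(r4,c1) = o
(r4,c5) = j
(r4,c6) = n
(r5,c1) = l
(r5,c5) = m
(r1,c5) = k
(r2,c6) = k
(r3,c2) = l
(r3,c4) = o
(r5,c6) = j
(r6,c5) = o
(r1,c2) = j
(r1,c4) = l
(r2,c3) = n
(r5,c4) = n
(r6,c3) = k
(r6,c4) = j
(r5,c2) = k
(r6,c2) = n

n j m l k o / j o n m l k / k l j o n m / o m l k j n / l k o n m j / m n k j o l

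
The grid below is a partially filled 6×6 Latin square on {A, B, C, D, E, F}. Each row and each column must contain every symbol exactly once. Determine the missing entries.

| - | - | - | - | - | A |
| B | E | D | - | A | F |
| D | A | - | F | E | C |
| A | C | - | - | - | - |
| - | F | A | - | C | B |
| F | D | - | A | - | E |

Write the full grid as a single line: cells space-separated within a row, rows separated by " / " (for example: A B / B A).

C B F E D A / B E D C A F / D A B F E C / A C E B F D / E F A D C B / F D C A B E

(r1,c2): row 1 has {A}; column 2 has {A,C,D,E,F}, so it must be B.
(r2,c4): row 2 has {A,B,D,E,F}; column 4 has {A,F}, so it must be C.
(r3,c3): row 3 has {A,C,D,E,F}; column 3 has {A,D}, so it must be B.
(r4,c6): row 4 has {A,C}; column 6 has {A,B,C,E,F}, so it must be D.
(r5,c1): row 5 has {A,B,C,F}; column 1 has {A,B,D,F}, so it must be E.
(r5,c4): row 5 has {A,B,C,E,F}; column 4 has {A,C,F}, so it must be D.
(r6,c3): row 6 has {A,D,E,F}; column 3 has {A,B,D}, so it must be C.
(r6,c5): row 6 has {A,C,D,E,F}; column 5 has {A,C,E}, so it must be B.
(r1,c1): row 1 has {A,B}; column 1 has {A,B,D,E,F}, so it must be C.
(r1,c4): row 1 has {A,B,C}; column 4 has {A,C,D,F}, so it must be E.
(r4,c4): row 4 has {A,C,D}; column 4 has {A,C,D,E,F}, so it must be B.
(r4,c5): row 4 has {A,B,C,D}; column 5 has {A,B,C,E}, so it must be F.
(r1,c3): row 1 has {A,B,C,E}; column 3 has {A,B,C,D}, so it must be F.
(r1,c5): row 1 has {A,B,C,E,F}; column 5 has {A,B,C,E,F}, so it must be D.
(r4,c3): row 4 has {A,B,C,D,F}; column 3 has {A,B,C,D,F}, so it must be E.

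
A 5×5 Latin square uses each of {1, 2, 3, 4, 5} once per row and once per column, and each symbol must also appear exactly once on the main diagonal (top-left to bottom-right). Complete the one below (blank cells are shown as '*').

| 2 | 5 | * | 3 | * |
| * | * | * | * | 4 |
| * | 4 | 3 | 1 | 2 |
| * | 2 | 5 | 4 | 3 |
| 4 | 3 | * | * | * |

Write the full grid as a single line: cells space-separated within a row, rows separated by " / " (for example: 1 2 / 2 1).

2 5 4 3 1 / 3 1 2 5 4 / 5 4 3 1 2 / 1 2 5 4 3 / 4 3 1 2 5

Cell (r1,c5): row 1 has {2,3,5}; column 5 has {2,3,4} → 1.
Cell (r2,c2): row 2 has {4}; column 2 has {2,3,4,5}; the diagonal has {2,3,4} → 1.
Cell (r2,c3): row 2 has {1,4}; column 3 has {3,5} → 2.
Cell (r2,c4): row 2 has {1,2,4}; column 4 has {1,3,4} → 5.
Cell (r3,c1): row 3 has {1,2,3,4}; column 1 has {2,4} → 5.
Cell (r4,c1): row 4 has {2,3,4,5}; column 1 has {2,4,5} → 1.
Cell (r5,c3): row 5 has {3,4}; column 3 has {2,3,5} → 1.
Cell (r5,c4): row 5 has {1,3,4}; column 4 has {1,3,4,5} → 2.
Cell (r5,c5): row 5 has {1,2,3,4}; column 5 has {1,2,3,4}; the diagonal has {1,2,3,4} → 5.
Cell (r1,c3): row 1 has {1,2,3,5}; column 3 has {1,2,3,5} → 4.
Cell (r2,c1): row 2 has {1,2,4,5}; column 1 has {1,2,4,5} → 3.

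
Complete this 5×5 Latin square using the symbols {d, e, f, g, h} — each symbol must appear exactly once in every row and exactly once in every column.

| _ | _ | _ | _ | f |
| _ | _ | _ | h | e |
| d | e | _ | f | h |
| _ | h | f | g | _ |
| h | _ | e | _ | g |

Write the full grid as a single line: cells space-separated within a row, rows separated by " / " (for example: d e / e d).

g d h e f / f g d h e / d e g f h / e h f g d / h f e d g

(r3,c3) = g
(r4,c1) = e
(r4,c5) = d
(r5,c4) = d
(r1,c1) = g
(r1,c2) = d
(r1,c3) = h
(r1,c4) = e
(r2,c1) = f
(r2,c2) = g
(r2,c3) = d
(r5,c2) = f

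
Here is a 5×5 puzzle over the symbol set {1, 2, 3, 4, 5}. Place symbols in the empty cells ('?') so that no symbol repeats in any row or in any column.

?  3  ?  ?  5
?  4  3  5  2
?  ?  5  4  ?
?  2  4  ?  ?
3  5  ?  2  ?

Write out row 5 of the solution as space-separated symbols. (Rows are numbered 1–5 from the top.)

3 5 1 2 4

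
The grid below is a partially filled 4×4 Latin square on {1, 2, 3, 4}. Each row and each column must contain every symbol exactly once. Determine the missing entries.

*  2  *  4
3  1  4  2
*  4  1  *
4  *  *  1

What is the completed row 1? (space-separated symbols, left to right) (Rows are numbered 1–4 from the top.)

row 1 has {2,4}; column 1 has {3,4} — only 1 is left for (r1,c1).
row 1 has {1,2,4}; column 3 has {1,4} — only 3 is left for (r1,c3).

1 2 3 4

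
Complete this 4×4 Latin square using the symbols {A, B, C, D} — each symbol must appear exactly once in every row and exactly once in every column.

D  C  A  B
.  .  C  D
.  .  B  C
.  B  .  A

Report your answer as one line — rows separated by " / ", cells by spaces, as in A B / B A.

At row 2, column 2: row 2 has {C,D}; column 2 has {B,C}; that leaves A.
At row 3, column 1: row 3 has {B,C}; column 1 has {D}; that leaves A.
At row 3, column 2: row 3 has {A,B,C}; column 2 has {A,B,C}; that leaves D.
At row 4, column 1: row 4 has {A,B}; column 1 has {A,D}; that leaves C.
At row 4, column 3: row 4 has {A,B,C}; column 3 has {A,B,C}; that leaves D.
At row 2, column 1: row 2 has {A,C,D}; column 1 has {A,C,D}; that leaves B.

D C A B / B A C D / A D B C / C B D A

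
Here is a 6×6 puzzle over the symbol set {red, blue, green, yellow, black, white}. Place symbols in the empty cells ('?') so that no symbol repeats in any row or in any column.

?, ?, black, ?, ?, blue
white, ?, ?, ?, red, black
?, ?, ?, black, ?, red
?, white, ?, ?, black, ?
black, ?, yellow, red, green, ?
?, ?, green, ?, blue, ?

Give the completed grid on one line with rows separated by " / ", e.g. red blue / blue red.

Cell (r2,c3): row 2 has {red,black,white}; column 3 has {green,yellow,black} → blue.
Cell (r3,c3): row 3 has {red,black}; column 3 has {blue,green,yellow,black} → white.
Cell (r3,c5): row 3 has {red,black,white}; column 5 has {red,blue,green,black} → yellow.
Cell (r4,c3): row 4 has {black,white}; column 3 has {blue,green,yellow,black,white} → red.
Cell (r5,c2): row 5 has {red,green,yellow,black}; column 2 has {white} → blue.
Cell (r5,c6): row 5 has {red,blue,green,yellow,black}; column 6 has {red,blue,black} → white.
Cell (r6,c6): row 6 has {blue,green}; column 6 has {red,blue,black,white} → yellow.
Cell (r1,c5): row 1 has {blue,black}; column 5 has {red,blue,green,yellow,black} → white.
Cell (r3,c2): row 3 has {red,yellow,black,white}; column 2 has {blue,white} → green.
Cell (r4,c6): row 4 has {red,black,white}; column 6 has {red,blue,yellow,black,white} → green.
Cell (r6,c1): row 6 has {blue,green,yellow}; column 1 has {black,white} → red.
Cell (r6,c2): row 6 has {red,blue,green,yellow}; column 2 has {blue,green,white} → black.
Cell (r6,c4): row 6 has {red,blue,green,yellow,black}; column 4 has {red,black} → white.
Cell (r2,c2): row 2 has {red,blue,black,white}; column 2 has {blue,green,black,white} → yellow.
Cell (r2,c4): row 2 has {red,blue,yellow,black,white}; column 4 has {red,black,white} → green.
Cell (r3,c1): row 3 has {red,green,yellow,black,white}; column 1 has {red,black,white} → blue.
Cell (r4,c1): row 4 has {red,green,black,white}; column 1 has {red,blue,black,white} → yellow.
Cell (r4,c4): row 4 has {red,green,yellow,black,white}; column 4 has {red,green,black,white} → blue.
Cell (r1,c1): row 1 has {blue,black,white}; column 1 has {red,blue,yellow,black,white} → green.
Cell (r1,c2): row 1 has {blue,green,black,white}; column 2 has {blue,green,yellow,black,white} → red.
Cell (r1,c4): row 1 has {red,blue,green,black,white}; column 4 has {red,blue,green,black,white} → yellow.

green red black yellow white blue / white yellow blue green red black / blue green white black yellow red / yellow white red blue black green / black blue yellow red green white / red black green white blue yellow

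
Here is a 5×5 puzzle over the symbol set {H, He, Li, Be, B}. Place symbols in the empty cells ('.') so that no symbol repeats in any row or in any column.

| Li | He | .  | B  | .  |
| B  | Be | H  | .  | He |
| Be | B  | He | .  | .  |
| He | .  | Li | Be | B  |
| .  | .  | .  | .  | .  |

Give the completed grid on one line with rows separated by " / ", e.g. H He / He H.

Li He Be B H / B Be H Li He / Be B He H Li / He H Li Be B / H Li B He Be

row 1 has {He,Li,B}; column 3 has {H,He,Li} — only Be is left for (r1,c3).
row 1 has {He,Li,Be,B}; column 5 has {He,B} — only H is left for (r1,c5).
row 2 has {H,He,Be,B}; column 4 has {Be,B} — only Li is left for (r2,c4).
row 3 has {He,Be,B}; column 4 has {Li,Be,B} — only H is left for (r3,c4).
row 3 has {H,He,Be,B}; column 5 has {H,He,B} — only Li is left for (r3,c5).
row 4 has {He,Li,Be,B}; column 2 has {He,Be,B} — only H is left for (r4,c2).
row 5 is empty so far; column 1 has {He,Li,Be,B} — only H is left for (r5,c1).
row 5 has {H}; column 2 has {H,He,Be,B} — only Li is left for (r5,c2).
row 5 has {H,Li}; column 3 has {H,He,Li,Be} — only B is left for (r5,c3).
row 5 has {H,Li,B}; column 4 has {H,Li,Be,B} — only He is left for (r5,c4).
row 5 has {H,He,Li,B}; column 5 has {H,He,Li,B} — only Be is left for (r5,c5).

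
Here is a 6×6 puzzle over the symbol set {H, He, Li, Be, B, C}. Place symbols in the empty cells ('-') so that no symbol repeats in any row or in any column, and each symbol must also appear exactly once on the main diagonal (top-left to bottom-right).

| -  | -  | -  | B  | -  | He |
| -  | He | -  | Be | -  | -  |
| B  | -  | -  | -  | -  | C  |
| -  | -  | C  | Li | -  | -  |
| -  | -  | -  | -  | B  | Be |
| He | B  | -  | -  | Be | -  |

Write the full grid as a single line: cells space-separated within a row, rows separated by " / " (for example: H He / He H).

C Be H B Li He / H He B Be C Li / B Li Be He H C / Be H C Li He B / Li C He H B Be / He B Li C Be H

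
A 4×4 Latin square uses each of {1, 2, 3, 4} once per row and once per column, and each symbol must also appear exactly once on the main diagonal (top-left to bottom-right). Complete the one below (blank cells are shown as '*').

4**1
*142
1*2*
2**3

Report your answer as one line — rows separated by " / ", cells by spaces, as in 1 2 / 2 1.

(r1,c3) = 3
(r2,c1) = 3
(r3,c4) = 4
(r4,c2) = 4
(r4,c3) = 1
(r1,c2) = 2
(r3,c2) = 3

4 2 3 1 / 3 1 4 2 / 1 3 2 4 / 2 4 1 3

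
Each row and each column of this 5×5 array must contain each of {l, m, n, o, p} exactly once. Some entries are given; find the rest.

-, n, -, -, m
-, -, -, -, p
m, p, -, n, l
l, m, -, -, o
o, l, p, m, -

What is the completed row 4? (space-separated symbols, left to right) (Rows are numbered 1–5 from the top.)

l m n p o

(r1,c1) = p
(r2,c1) = n
(r2,c2) = o
(r2,c4) = l
(r3,c3) = o
(r4,c3) = n
(r4,c4) = p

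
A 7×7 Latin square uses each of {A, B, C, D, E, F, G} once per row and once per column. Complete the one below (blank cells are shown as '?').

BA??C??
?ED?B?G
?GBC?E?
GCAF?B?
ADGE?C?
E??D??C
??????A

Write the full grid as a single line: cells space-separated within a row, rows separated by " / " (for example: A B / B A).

B A E G C D F / C E D A B F G / F G B C A E D / G C A F D B E / A D G E F C B / E B F D G A C / D F C B E G A

Cell (r1,c4): row 1 has {A,B,C}; column 4 has {C,D,E,F} → G.
Cell (r2,c4): row 2 has {B,D,E,G}; column 4 has {C,D,E,F,G} → A.
Cell (r2,c6): row 2 has {A,B,D,E,G}; column 6 has {B,C,E} → F.
Cell (r5,c5): row 5 has {A,C,D,E,G}; column 5 has {B,C} → F.
Cell (r5,c7): row 5 has {A,C,D,E,F,G}; column 7 has {A,C,G} → B.
Cell (r6,c3): row 6 has {C,D,E}; column 3 has {A,B,D,G} → F.
Cell (r7,c4): row 7 has {A}; column 4 has {A,C,D,E,F,G} → B.
Cell (r1,c3): row 1 has {A,B,C,G}; column 3 has {A,B,D,F,G} → E.
Cell (r1,c6): row 1 has {A,B,C,E,G}; column 6 has {B,C,E,F} → D.
Cell (r1,c7): row 1 has {A,B,C,D,E,G}; column 7 has {A,B,C,G} → F.
Cell (r2,c1): row 2 has {A,B,D,E,F,G}; column 1 has {A,B,E,G} → C.
Cell (r3,c7): row 3 has {B,C,E,G}; column 7 has {A,B,C,F,G} → D.
Cell (r4,c7): row 4 has {A,B,C,F,G}; column 7 has {A,B,C,D,F,G} → E.
Cell (r6,c2): row 6 has {C,D,E,F}; column 2 has {A,C,D,E,G} → B.
Cell (r7,c2): row 7 has {A,B}; column 2 has {A,B,C,D,E,G} → F.
Cell (r7,c3): row 7 has {A,B,F}; column 3 has {A,B,D,E,F,G} → C.
Cell (r7,c6): row 7 has {A,B,C,F}; column 6 has {B,C,D,E,F} → G.
Cell (r3,c1): row 3 has {B,C,D,E,G}; column 1 has {A,B,C,E,G} → F.
Cell (r3,c5): row 3 has {B,C,D,E,F,G}; column 5 has {B,C,F} → A.
Cell (r4,c5): row 4 has {A,B,C,E,F,G}; column 5 has {A,B,C,F} → D.
Cell (r6,c5): row 6 has {B,C,D,E,F}; column 5 has {A,B,C,D,F} → G.
Cell (r6,c6): row 6 has {B,C,D,E,F,G}; column 6 has {B,C,D,E,F,G} → A.
Cell (r7,c1): row 7 has {A,B,C,F,G}; column 1 has {A,B,C,E,F,G} → D.
Cell (r7,c5): row 7 has {A,B,C,D,F,G}; column 5 has {A,B,C,D,F,G} → E.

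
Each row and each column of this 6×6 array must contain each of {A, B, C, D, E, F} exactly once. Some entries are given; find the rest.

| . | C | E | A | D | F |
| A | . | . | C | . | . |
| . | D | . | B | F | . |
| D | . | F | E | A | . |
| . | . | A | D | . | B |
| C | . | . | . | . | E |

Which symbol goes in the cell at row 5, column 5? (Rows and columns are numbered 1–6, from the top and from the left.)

C

(r1,c1) = B
(r2,c6) = D
(r3,c1) = E
(r3,c3) = C
(r3,c6) = A
(r4,c2) = B
(r4,c6) = C
(r5,c1) = F
(r5,c2) = E
(r5,c5) = C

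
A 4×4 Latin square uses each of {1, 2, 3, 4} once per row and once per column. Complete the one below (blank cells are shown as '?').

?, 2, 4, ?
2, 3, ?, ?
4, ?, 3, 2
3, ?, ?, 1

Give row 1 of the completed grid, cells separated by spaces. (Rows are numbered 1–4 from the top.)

row 1 has {2,4}; column 1 has {2,3,4} — only 1 is left for (r1,c1).
row 1 has {1,2,4}; column 4 has {1,2} — only 3 is left for (r1,c4).

1 2 4 3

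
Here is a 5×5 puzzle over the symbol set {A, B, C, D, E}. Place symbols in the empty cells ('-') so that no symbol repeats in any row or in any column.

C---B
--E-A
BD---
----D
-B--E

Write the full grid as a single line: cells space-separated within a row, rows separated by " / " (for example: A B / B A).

C E D A B / D C E B A / B D A E C / E A B C D / A B C D E

Cell (r2,c1): row 2 has {A,E}; column 1 has {B,C} → D.
Cell (r2,c2): row 2 has {A,D,E}; column 2 has {B,D} → C.
Cell (r2,c4): row 2 has {A,C,D,E}; column 4 is empty so far → B.
Cell (r3,c5): row 3 has {B,D}; column 5 has {A,B,D,E} → C.
Cell (r5,c1): row 5 has {B,E}; column 1 has {B,C,D} → A.
Cell (r3,c3): row 3 has {B,C,D}; column 3 has {E} → A.
Cell (r3,c4): row 3 has {A,B,C,D}; column 4 has {B} → E.
Cell (r4,c1): row 4 has {D}; column 1 has {A,B,C,D} → E.
Cell (r4,c2): row 4 has {D,E}; column 2 has {B,C,D} → A.
Cell (r4,c4): row 4 has {A,D,E}; column 4 has {B,E} → C.
Cell (r5,c4): row 5 has {A,B,E}; column 4 has {B,C,E} → D.
Cell (r1,c2): row 1 has {B,C}; column 2 has {A,B,C,D} → E.
Cell (r1,c3): row 1 has {B,C,E}; column 3 has {A,E} → D.
Cell (r1,c4): row 1 has {B,C,D,E}; column 4 has {B,C,D,E} → A.
Cell (r4,c3): row 4 has {A,C,D,E}; column 3 has {A,D,E} → B.
Cell (r5,c3): row 5 has {A,B,D,E}; column 3 has {A,B,D,E} → C.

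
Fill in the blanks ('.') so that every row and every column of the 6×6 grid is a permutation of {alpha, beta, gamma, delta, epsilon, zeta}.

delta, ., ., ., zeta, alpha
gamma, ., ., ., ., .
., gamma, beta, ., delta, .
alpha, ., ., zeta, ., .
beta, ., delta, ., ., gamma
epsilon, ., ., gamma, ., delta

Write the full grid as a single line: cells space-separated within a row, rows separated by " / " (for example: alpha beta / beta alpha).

delta epsilon gamma beta zeta alpha / gamma beta alpha delta epsilon zeta / zeta gamma beta alpha delta epsilon / alpha delta epsilon zeta gamma beta / beta zeta delta epsilon alpha gamma / epsilon alpha zeta gamma beta delta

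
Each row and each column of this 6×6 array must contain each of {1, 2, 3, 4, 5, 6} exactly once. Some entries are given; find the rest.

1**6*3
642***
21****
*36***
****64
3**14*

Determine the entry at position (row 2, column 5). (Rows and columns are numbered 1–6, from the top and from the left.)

3

(r5,c1) = 5
(r5,c2) = 2
(r5,c4) = 3
(r6,c3) = 5
(r1,c2) = 5
(r1,c3) = 4
(r1,c5) = 2
(r2,c4) = 5
(r2,c6) = 1
(r3,c3) = 3
(r3,c4) = 4
(r3,c5) = 5
(r3,c6) = 6
(r4,c1) = 4
(r4,c4) = 2
(r4,c5) = 1
(r4,c6) = 5
(r5,c3) = 1
(r6,c2) = 6
(r6,c6) = 2
(r2,c5) = 3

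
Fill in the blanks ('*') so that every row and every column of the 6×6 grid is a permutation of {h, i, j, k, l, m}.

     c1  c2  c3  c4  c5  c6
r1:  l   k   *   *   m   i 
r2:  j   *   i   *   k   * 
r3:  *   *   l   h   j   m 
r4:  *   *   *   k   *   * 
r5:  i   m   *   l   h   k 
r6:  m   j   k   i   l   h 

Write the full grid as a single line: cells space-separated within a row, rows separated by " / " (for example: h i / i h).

l k h j m i / j h i m k l / k i l h j m / h l m k i j / i m j l h k / m j k i l h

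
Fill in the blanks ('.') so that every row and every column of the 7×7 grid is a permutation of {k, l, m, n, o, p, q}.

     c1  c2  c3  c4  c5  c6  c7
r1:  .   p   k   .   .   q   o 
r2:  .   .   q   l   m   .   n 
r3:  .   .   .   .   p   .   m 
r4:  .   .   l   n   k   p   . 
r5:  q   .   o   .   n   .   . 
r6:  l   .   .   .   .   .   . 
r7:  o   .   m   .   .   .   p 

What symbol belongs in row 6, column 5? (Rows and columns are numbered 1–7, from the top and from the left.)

o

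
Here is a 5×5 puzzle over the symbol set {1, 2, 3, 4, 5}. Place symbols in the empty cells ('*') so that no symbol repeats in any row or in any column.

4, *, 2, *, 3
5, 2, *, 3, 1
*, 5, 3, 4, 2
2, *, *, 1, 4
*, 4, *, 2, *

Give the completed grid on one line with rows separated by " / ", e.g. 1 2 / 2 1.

4 1 2 5 3 / 5 2 4 3 1 / 1 5 3 4 2 / 2 3 5 1 4 / 3 4 1 2 5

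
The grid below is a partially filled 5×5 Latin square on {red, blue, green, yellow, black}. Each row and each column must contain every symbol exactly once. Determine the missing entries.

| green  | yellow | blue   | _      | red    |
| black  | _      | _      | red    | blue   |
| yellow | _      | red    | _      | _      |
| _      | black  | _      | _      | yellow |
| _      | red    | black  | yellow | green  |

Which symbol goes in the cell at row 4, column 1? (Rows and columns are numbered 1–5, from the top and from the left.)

At row 1, column 4: row 1 has {red,blue,green,yellow}; column 4 has {red,yellow}; that leaves black.
At row 2, column 2: row 2 has {red,blue,black}; column 2 has {red,yellow,black}; that leaves green.
At row 2, column 3: row 2 has {red,blue,green,black}; column 3 has {red,blue,black}; that leaves yellow.
At row 3, column 2: row 3 has {red,yellow}; column 2 has {red,green,yellow,black}; that leaves blue.
At row 3, column 4: row 3 has {red,blue,yellow}; column 4 has {red,yellow,black}; that leaves green.
At row 3, column 5: row 3 has {red,blue,green,yellow}; column 5 has {red,blue,green,yellow}; that leaves black.
At row 4, column 3: row 4 has {yellow,black}; column 3 has {red,blue,yellow,black}; that leaves green.
At row 4, column 4: row 4 has {green,yellow,black}; column 4 has {red,green,yellow,black}; that leaves blue.
At row 5, column 1: row 5 has {red,green,yellow,black}; column 1 has {green,yellow,black}; that leaves blue.
At row 4, column 1: row 4 has {blue,green,yellow,black}; column 1 has {blue,green,yellow,black}; that leaves red.

red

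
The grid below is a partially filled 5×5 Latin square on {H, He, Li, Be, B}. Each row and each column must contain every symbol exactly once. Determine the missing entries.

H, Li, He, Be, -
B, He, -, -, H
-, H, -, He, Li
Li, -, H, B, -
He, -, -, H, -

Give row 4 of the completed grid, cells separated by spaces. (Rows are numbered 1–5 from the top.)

(r1,c5) = B
(r2,c4) = Li
(r3,c1) = Be
(r3,c3) = B
(r4,c2) = Be
(r4,c5) = He

Li Be H B He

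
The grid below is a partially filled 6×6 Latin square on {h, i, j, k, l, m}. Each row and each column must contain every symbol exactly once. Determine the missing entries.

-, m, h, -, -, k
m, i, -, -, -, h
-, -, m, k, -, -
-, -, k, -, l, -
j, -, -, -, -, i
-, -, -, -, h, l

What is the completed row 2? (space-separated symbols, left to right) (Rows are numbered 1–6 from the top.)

m i j l k h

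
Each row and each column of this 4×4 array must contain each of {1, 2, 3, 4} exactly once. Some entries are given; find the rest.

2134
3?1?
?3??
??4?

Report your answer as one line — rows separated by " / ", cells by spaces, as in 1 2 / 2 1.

2 1 3 4 / 3 4 1 2 / 4 3 2 1 / 1 2 4 3

(r2,c4): row 2 has {1,3}; column 4 has {4}, so it must be 2.
(r3,c3): row 3 has {3}; column 3 has {1,3,4}, so it must be 2.
(r3,c4): row 3 has {2,3}; column 4 has {2,4}, so it must be 1.
(r4,c1): row 4 has {4}; column 1 has {2,3}, so it must be 1.
(r4,c2): row 4 has {1,4}; column 2 has {1,3}, so it must be 2.
(r4,c4): row 4 has {1,2,4}; column 4 has {1,2,4}, so it must be 3.
(r2,c2): row 2 has {1,2,3}; column 2 has {1,2,3}, so it must be 4.
(r3,c1): row 3 has {1,2,3}; column 1 has {1,2,3}, so it must be 4.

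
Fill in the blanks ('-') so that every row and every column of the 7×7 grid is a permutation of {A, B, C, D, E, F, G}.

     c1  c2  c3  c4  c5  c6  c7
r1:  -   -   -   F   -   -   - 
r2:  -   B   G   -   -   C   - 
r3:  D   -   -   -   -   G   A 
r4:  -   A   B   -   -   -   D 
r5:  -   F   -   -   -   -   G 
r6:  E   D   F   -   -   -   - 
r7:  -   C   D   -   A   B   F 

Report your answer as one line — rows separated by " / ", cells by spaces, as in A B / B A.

A G E F B D C / F B G A D C E / D E C B F G A / C A B G E F D / B F A D C E G / E D F C G A B / G C D E A B F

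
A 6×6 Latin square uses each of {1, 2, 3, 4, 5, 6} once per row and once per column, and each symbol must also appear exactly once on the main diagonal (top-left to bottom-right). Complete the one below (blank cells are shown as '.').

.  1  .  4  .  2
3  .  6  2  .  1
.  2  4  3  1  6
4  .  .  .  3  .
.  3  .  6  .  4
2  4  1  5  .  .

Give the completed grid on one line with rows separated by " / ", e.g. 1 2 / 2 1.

(r2,c2): row 2 has {1,2,3,6}; column 2 has {1,2,3,4}; the diagonal has {4}, so it must be 5.
(r2,c5): row 2 has {1,2,3,5,6}; column 5 has {1,3}, so it must be 4.
(r3,c1): row 3 has {1,2,3,4,6}; column 1 has {2,3,4}, so it must be 5.
(r4,c2): row 4 has {3,4}; column 2 has {1,2,3,4,5}, so it must be 6.
(r4,c4): row 4 has {3,4,6}; column 4 has {2,3,4,5,6}; the diagonal has {4,5}, so it must be 1.
(r4,c6): row 4 has {1,3,4,6}; column 6 has {1,2,4,6}, so it must be 5.
(r5,c1): row 5 has {3,4,6}; column 1 has {2,3,4,5}, so it must be 1.
(r5,c5): row 5 has {1,3,4,6}; column 5 has {1,3,4}; the diagonal has {1,4,5}, so it must be 2.
(r6,c5): row 6 has {1,2,4,5}; column 5 has {1,2,3,4}, so it must be 6.
(r6,c6): row 6 has {1,2,4,5,6}; column 6 has {1,2,4,5,6}; the diagonal has {1,2,4,5}, so it must be 3.
(r1,c1): row 1 has {1,2,4}; column 1 has {1,2,3,4,5}; the diagonal has {1,2,3,4,5}, so it must be 6.
(r1,c5): row 1 has {1,2,4,6}; column 5 has {1,2,3,4,6}, so it must be 5.
(r4,c3): row 4 has {1,3,4,5,6}; column 3 has {1,4,6}, so it must be 2.
(r5,c3): row 5 has {1,2,3,4,6}; column 3 has {1,2,4,6}, so it must be 5.
(r1,c3): row 1 has {1,2,4,5,6}; column 3 has {1,2,4,5,6}, so it must be 3.

6 1 3 4 5 2 / 3 5 6 2 4 1 / 5 2 4 3 1 6 / 4 6 2 1 3 5 / 1 3 5 6 2 4 / 2 4 1 5 6 3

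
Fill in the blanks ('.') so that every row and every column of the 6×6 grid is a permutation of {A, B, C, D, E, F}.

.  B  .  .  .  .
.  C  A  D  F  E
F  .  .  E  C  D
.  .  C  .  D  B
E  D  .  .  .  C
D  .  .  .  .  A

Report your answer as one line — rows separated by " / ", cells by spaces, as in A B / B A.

C B D A E F / B C A D F E / F A B E C D / A E C F D B / E D F B A C / D F E C B A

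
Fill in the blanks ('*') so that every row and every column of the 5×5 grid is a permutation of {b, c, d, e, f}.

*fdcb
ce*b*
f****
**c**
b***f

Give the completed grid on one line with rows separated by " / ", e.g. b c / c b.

e f d c b / c e f b d / f d b e c / d b c f e / b c e d f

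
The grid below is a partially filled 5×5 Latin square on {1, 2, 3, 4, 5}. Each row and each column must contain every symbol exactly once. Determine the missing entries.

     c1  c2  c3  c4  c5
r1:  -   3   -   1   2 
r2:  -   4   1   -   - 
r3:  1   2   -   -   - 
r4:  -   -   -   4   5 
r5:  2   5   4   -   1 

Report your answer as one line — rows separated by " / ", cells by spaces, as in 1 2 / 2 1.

4 3 5 1 2 / 5 4 1 2 3 / 1 2 3 5 4 / 3 1 2 4 5 / 2 5 4 3 1

row 1 has {1,2,3}; column 3 has {1,4} — only 5 is left for (r1,c3).
row 2 has {1,4}; column 5 has {1,2,5} — only 3 is left for (r2,c5).
row 3 has {1,2}; column 3 has {1,4,5} — only 3 is left for (r3,c3).
row 3 has {1,2,3}; column 4 has {1,4} — only 5 is left for (r3,c4).
row 3 has {1,2,3,5}; column 5 has {1,2,3,5} — only 4 is left for (r3,c5).
row 4 has {4,5}; column 1 has {1,2} — only 3 is left for (r4,c1).
row 4 has {3,4,5}; column 2 has {2,3,4,5} — only 1 is left for (r4,c2).
row 4 has {1,3,4,5}; column 3 has {1,3,4,5} — only 2 is left for (r4,c3).
row 5 has {1,2,4,5}; column 4 has {1,4,5} — only 3 is left for (r5,c4).
row 1 has {1,2,3,5}; column 1 has {1,2,3} — only 4 is left for (r1,c1).
row 2 has {1,3,4}; column 1 has {1,2,3,4} — only 5 is left for (r2,c1).
row 2 has {1,3,4,5}; column 4 has {1,3,4,5} — only 2 is left for (r2,c4).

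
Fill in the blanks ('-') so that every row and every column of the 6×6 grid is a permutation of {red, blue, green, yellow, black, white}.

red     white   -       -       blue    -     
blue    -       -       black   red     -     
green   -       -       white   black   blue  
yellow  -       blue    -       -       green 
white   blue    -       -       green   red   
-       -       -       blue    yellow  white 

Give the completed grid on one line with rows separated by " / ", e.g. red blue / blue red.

row 2 has {red,blue,black}; column 6 has {red,blue,green,white} — only yellow is left for (r2,c6).
row 4 has {blue,green,yellow}; column 4 has {blue,black,white} — only red is left for (r4,c4).
row 4 has {red,blue,green,yellow}; column 5 has {red,blue,green,yellow,black} — only white is left for (r4,c5).
row 5 has {red,blue,green,white}; column 4 has {red,blue,black,white} — only yellow is left for (r5,c4).
row 6 has {blue,yellow,white}; column 1 has {red,blue,green,yellow,white} — only black is left for (r6,c1).
row 1 has {red,blue,white}; column 4 has {red,blue,yellow,black,white} — only green is left for (r1,c4).
row 1 has {red,blue,green,white}; column 6 has {red,blue,green,yellow,white} — only black is left for (r1,c6).
row 2 has {red,blue,yellow,black}; column 2 has {blue,white} — only green is left for (r2,c2).
row 2 has {red,blue,green,yellow,black}; column 3 has {blue} — only white is left for (r2,c3).
row 4 has {red,blue,green,yellow,white}; column 2 has {blue,green,white} — only black is left for (r4,c2).
row 5 has {red,blue,green,yellow,white}; column 3 has {blue,white} — only black is left for (r5,c3).
row 6 has {blue,yellow,black,white}; column 2 has {blue,green,black,white} — only red is left for (r6,c2).
row 6 has {red,blue,yellow,black,white}; column 3 has {blue,black,white} — only green is left for (r6,c3).
row 1 has {red,blue,green,black,white}; column 3 has {blue,green,black,white} — only yellow is left for (r1,c3).
row 3 has {blue,green,black,white}; column 2 has {red,blue,green,black,white} — only yellow is left for (r3,c2).
row 3 has {blue,green,yellow,black,white}; column 3 has {blue,green,yellow,black,white} — only red is left for (r3,c3).

red white yellow green blue black / blue green white black red yellow / green yellow red white black blue / yellow black blue red white green / white blue black yellow green red / black red green blue yellow white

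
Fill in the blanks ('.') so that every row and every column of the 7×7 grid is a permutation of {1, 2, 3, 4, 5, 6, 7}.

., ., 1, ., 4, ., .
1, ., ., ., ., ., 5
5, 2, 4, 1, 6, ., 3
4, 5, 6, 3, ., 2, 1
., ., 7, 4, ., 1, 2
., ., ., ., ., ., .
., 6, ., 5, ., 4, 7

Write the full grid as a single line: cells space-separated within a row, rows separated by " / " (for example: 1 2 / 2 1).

3 7 1 2 4 5 6 / 1 4 2 7 3 6 5 / 5 2 4 1 6 7 3 / 4 5 6 3 7 2 1 / 6 3 7 4 5 1 2 / 7 1 5 6 2 3 4 / 2 6 3 5 1 4 7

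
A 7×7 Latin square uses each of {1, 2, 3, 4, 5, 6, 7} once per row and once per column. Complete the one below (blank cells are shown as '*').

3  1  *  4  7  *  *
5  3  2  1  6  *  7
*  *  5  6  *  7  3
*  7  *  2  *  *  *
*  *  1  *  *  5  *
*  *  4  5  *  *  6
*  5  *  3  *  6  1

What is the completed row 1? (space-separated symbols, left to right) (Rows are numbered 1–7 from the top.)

3 1 6 4 7 2 5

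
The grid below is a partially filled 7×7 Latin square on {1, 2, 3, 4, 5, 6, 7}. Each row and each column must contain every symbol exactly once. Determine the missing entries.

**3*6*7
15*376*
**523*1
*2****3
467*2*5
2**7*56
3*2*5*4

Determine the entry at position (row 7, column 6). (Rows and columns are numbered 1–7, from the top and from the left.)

1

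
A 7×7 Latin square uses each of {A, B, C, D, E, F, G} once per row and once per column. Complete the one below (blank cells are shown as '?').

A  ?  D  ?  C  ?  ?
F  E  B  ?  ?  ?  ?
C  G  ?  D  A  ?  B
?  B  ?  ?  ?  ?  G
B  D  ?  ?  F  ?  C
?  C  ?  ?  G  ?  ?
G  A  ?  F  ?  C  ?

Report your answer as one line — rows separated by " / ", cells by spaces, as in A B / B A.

(r1,c2) = F
(r1,c7) = E
(r2,c5) = D
(r2,c7) = A
(r4,c5) = E
(r7,c3) = E
(r7,c5) = B
(r7,c7) = D
(r2,c6) = G
(r3,c3) = F
(r3,c6) = E
(r4,c1) = D
(r5,c6) = A
(r6,c1) = E
(r6,c3) = A
(r6,c4) = B
(r6,c7) = F
(r1,c4) = G
(r1,c6) = B
(r2,c4) = C
(r4,c3) = C
(r4,c4) = A
(r4,c6) = F
(r5,c3) = G
(r5,c4) = E
(r6,c6) = D

A F D G C B E / F E B C D G A / C G F D A E B / D B C A E F G / B D G E F A C / E C A B G D F / G A E F B C D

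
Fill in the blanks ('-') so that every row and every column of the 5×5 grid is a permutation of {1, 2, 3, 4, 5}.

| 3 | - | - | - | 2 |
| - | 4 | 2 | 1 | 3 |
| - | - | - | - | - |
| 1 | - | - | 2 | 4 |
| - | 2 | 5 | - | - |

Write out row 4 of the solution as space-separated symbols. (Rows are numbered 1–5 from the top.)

1 5 3 2 4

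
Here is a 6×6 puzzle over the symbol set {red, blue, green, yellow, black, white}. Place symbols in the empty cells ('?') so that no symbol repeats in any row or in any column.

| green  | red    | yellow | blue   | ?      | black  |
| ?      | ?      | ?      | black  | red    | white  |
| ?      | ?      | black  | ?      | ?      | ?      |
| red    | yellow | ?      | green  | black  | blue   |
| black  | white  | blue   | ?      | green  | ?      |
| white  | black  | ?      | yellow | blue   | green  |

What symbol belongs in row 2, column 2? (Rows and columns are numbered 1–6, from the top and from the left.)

blue

(r1,c5): row 1 has {red,blue,green,yellow,black}; column 5 has {red,blue,green,black}, so it must be white.
(r2,c3): row 2 has {red,black,white}; column 3 has {blue,yellow,black}, so it must be green.
(r3,c5): row 3 has {black}; column 5 has {red,blue,green,black,white}, so it must be yellow.
(r3,c6): row 3 has {yellow,black}; column 6 has {blue,green,black,white}, so it must be red.
(r4,c3): row 4 has {red,blue,green,yellow,black}; column 3 has {blue,green,yellow,black}, so it must be white.
(r5,c4): row 5 has {blue,green,black,white}; column 4 has {blue,green,yellow,black}, so it must be red.
(r5,c6): row 5 has {red,blue,green,black,white}; column 6 has {red,blue,green,black,white}, so it must be yellow.
(r6,c3): row 6 has {blue,green,yellow,black,white}; column 3 has {blue,green,yellow,black,white}, so it must be red.
(r2,c2): row 2 has {red,green,black,white}; column 2 has {red,yellow,black,white}, so it must be blue.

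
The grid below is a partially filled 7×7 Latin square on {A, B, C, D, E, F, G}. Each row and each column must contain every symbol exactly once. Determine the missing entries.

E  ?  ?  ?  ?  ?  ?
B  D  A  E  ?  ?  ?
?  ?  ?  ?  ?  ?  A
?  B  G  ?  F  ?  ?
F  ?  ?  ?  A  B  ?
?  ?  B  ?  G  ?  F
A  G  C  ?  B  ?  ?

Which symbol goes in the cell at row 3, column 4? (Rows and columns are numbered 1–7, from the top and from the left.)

(r2,c5) = C
(r2,c7) = G
(r1,c5) = D
(r2,c6) = F
(r3,c5) = E
(r1,c3) = F
(r3,c3) = D
(r5,c3) = E
(r5,c2) = C
(r5,c7) = D
(r7,c7) = E
(r1,c2) = A
(r3,c2) = F
(r4,c7) = C
(r5,c4) = G
(r6,c2) = E
(r7,c6) = D
(r1,c7) = B
(r4,c1) = D
(r4,c4) = A
(r4,c6) = E
(r6,c1) = C
(r6,c4) = D
(r6,c6) = A
(r7,c4) = F
(r1,c4) = C
(r1,c6) = G
(r3,c1) = G
(r3,c4) = B

B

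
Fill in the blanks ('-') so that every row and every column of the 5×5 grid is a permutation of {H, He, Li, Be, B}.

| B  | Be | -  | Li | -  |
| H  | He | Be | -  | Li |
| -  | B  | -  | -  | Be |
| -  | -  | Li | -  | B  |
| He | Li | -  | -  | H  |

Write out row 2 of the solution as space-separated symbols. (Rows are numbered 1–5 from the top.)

H He Be B Li

Cell (r1,c5): row 1 has {Li,Be,B}; column 5 has {H,Li,Be,B} → He.
Cell (r2,c4): row 2 has {H,He,Li,Be}; column 4 has {Li} → B.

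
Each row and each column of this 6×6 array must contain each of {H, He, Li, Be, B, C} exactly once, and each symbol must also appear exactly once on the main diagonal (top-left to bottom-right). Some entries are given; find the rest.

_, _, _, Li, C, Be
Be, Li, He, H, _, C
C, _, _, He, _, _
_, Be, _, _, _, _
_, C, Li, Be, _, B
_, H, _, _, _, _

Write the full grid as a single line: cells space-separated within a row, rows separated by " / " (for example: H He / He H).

At row 2, column 5: row 2 has {H,He,Li,Be,C}; column 5 has {C}; that leaves B.
At row 3, column 2: row 3 has {He,C}; column 2 has {H,Li,Be,C}; that leaves B.
At row 6, column 6: row 6 has {H}; column 6 has {Be,B,C}; the diagonal has {Li}; that leaves He.
At row 1, column 2: row 1 has {Li,Be,C}; column 2 has {H,Li,Be,B,C}; that leaves He.
At row 5, column 5: row 5 has {Li,Be,B,C}; column 5 has {B,C}; the diagonal has {He,Li}; that leaves H.
At row 1, column 1: row 1 has {He,Li,Be,C}; column 1 has {Be,C}; the diagonal has {H,He,Li}; that leaves B.
At row 1, column 3: row 1 has {He,Li,Be,B,C}; column 3 has {He,Li}; that leaves H.
At row 3, column 3: row 3 has {He,B,C}; column 3 has {H,He,Li}; the diagonal has {H,He,Li,B}; that leaves Be.
At row 3, column 5: row 3 has {He,Be,B,C}; column 5 has {H,B,C}; that leaves Li.
At row 3, column 6: row 3 has {He,Li,Be,B,C}; column 6 has {He,Be,B,C}; that leaves H.
At row 4, column 4: row 4 has {Be}; column 4 has {H,He,Li,Be}; the diagonal has {H,He,Li,Be,B}; that leaves C.
At row 4, column 5: row 4 has {Be,C}; column 5 has {H,Li,B,C}; that leaves He.
At row 4, column 6: row 4 has {He,Be,C}; column 6 has {H,He,Be,B,C}; that leaves Li.
At row 5, column 1: row 5 has {H,Li,Be,B,C}; column 1 has {Be,B,C}; that leaves He.
At row 6, column 1: row 6 has {H,He}; column 1 has {He,Be,B,C}; that leaves Li.
At row 6, column 4: row 6 has {H,He,Li}; column 4 has {H,He,Li,Be,C}; that leaves B.
At row 6, column 5: row 6 has {H,He,Li,B}; column 5 has {H,He,Li,B,C}; that leaves Be.
At row 4, column 1: row 4 has {He,Li,Be,C}; column 1 has {He,Li,Be,B,C}; that leaves H.
At row 4, column 3: row 4 has {H,He,Li,Be,C}; column 3 has {H,He,Li,Be}; that leaves B.
At row 6, column 3: row 6 has {H,He,Li,Be,B}; column 3 has {H,He,Li,Be,B}; that leaves C.

B He H Li C Be / Be Li He H B C / C B Be He Li H / H Be B C He Li / He C Li Be H B / Li H C B Be He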